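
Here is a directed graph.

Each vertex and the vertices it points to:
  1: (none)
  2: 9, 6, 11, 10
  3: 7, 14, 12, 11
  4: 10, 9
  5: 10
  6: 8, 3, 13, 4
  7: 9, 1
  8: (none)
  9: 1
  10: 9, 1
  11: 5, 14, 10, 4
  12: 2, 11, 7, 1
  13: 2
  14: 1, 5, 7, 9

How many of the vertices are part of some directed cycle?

A vertex is on a directed cycle iff it belongs to a strongly connected component of size ≥ 2 (or has a self-loop).
The vertices on cycles are {2, 3, 6, 12, 13} — 5 in total.

5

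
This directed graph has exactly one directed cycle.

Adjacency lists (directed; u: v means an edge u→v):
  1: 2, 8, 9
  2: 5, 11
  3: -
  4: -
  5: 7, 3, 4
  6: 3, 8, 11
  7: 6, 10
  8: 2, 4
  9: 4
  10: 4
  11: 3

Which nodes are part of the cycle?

DFS with gray/black marking from 8:
8 gray
  2 gray
    5 gray
      7 gray
        6 gray
          3 gray
          3 black
          6→8: 8 is gray → back edge
Back edge closes the cycle 8 → 2 → 5 → 7 → 6 → 8; its vertices are {2, 5, 6, 7, 8}.

2, 5, 6, 7, 8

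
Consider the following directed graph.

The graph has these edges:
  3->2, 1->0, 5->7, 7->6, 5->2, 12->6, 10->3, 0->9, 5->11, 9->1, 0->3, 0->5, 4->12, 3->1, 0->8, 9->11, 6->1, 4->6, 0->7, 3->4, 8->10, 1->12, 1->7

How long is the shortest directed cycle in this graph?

For each vertex v, BFS finds the shortest path from v back to v.
The shortest such closed walk is 1 → 12 → 6 → 1, length 3.

3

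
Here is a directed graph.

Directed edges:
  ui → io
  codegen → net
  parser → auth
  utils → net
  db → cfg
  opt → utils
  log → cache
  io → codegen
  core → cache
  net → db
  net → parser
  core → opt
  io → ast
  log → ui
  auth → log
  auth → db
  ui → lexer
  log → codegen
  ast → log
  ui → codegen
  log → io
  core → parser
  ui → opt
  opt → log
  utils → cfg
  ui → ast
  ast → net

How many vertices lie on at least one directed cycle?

10

A vertex is on a directed cycle iff it belongs to a strongly connected component of size ≥ 2 (or has a self-loop).
The vertices on cycles are {io, ui, ast, log, net, opt, auth, utils, parser, codegen} — 10 in total.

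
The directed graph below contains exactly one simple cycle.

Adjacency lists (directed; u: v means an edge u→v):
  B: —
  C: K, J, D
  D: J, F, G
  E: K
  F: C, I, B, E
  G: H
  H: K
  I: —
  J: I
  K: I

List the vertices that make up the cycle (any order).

DFS with gray/black marking from D:
D gray
  J gray
    I gray
    I black
  J black
  F gray
    C gray
      K gray
        K→I: I black — skip
      K black
      C→J: J black — skip
      C→D: D is gray → back edge
Back edge closes the cycle D → F → C → D; its vertices are {C, D, F}.

C, D, F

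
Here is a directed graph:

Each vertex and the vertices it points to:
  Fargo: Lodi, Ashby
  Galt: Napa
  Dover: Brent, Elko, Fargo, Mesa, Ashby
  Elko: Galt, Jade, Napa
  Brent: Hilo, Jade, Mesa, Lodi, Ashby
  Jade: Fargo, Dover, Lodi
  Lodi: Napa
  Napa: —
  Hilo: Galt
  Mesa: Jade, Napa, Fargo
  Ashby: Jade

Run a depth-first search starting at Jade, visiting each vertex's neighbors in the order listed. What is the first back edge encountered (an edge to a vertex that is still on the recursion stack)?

Ashby→Jade

DFS from Jade (visiting each vertex's neighbors in the order listed); mark gray on enter, black on exit:
Jade gray
  Fargo gray
    Lodi gray
      Napa gray
      Napa black
    Lodi black
    Ashby gray
      Ashby→Jade: Jade is gray → back edge
First back edge: Ashby → Jade.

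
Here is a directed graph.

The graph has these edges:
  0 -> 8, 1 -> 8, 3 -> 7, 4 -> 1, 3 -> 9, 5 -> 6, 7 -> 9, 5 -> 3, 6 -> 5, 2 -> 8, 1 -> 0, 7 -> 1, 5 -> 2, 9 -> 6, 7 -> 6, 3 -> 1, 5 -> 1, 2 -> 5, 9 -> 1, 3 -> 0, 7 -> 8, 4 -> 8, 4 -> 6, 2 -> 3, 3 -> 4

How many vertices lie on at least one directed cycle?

A vertex is on a directed cycle iff it belongs to a strongly connected component of size ≥ 2 (or has a self-loop).
The vertices on cycles are {2, 3, 4, 5, 6, 7, 9} — 7 in total.

7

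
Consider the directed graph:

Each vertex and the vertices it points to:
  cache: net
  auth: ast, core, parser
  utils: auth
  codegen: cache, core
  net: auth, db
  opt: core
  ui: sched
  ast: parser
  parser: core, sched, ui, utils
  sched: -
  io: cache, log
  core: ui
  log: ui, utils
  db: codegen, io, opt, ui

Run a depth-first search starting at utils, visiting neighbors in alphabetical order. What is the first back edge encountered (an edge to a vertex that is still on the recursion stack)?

parser→utils

DFS from utils (visiting neighbors in alphabetical order); mark gray on enter, black on exit:
utils gray
  auth gray
    ast gray
      parser gray
        core gray
          ui gray
            sched gray
            sched black
          ui black
        core black
        parser→sched: sched black — skip
        parser→ui: ui black — skip
        parser→utils: utils is gray → back edge
First back edge: parser → utils.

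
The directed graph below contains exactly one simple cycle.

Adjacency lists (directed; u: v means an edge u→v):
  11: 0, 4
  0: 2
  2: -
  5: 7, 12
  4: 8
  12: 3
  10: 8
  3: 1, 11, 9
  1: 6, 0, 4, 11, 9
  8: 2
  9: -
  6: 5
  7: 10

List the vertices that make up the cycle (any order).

1, 3, 5, 6, 12

DFS with gray/black marking from 1:
1 gray
  6 gray
    5 gray
      7 gray
        10 gray
          8 gray
            2 gray
            2 black
          8 black
        10 black
      7 black
      12 gray
        3 gray
          3→1: 1 is gray → back edge
Back edge closes the cycle 1 → 6 → 5 → 12 → 3 → 1; its vertices are {1, 3, 5, 6, 12}.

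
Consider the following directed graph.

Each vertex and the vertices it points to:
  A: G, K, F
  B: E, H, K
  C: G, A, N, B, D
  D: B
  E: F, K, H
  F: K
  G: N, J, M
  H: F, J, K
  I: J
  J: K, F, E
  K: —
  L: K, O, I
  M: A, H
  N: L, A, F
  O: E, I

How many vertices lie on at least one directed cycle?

A vertex is on a directed cycle iff it belongs to a strongly connected component of size ≥ 2 (or has a self-loop).
The vertices on cycles are {A, E, G, H, J, M, N} — 7 in total.

7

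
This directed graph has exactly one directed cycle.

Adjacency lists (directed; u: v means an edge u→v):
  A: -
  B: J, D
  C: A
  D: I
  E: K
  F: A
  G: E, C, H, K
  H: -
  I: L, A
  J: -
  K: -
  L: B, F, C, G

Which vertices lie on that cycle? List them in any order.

B, D, I, L

DFS with gray/black marking from L:
L gray
  B gray
    J gray
    J black
    D gray
      I gray
        I→L: L is gray → back edge
Back edge closes the cycle L → B → D → I → L; its vertices are {B, D, I, L}.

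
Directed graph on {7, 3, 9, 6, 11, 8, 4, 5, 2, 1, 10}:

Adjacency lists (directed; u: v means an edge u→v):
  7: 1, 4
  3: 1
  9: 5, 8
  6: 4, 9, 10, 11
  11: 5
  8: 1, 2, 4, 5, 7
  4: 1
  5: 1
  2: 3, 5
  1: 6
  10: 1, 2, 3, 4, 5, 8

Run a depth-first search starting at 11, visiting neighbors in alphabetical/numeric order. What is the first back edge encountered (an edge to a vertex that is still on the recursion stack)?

DFS from 11 (visiting neighbors in alphabetical/numeric order); mark gray on enter, black on exit:
11 gray
  5 gray
    1 gray
      6 gray
        4 gray
          4→1: 1 is gray → back edge
First back edge: 4 → 1.

4→1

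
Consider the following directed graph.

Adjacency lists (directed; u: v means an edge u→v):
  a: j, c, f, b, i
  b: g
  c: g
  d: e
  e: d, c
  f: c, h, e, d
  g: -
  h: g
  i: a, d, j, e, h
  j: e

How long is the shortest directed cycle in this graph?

2

For each vertex v, BFS finds the shortest path from v back to v.
The shortest such closed walk is i → a → i, length 2.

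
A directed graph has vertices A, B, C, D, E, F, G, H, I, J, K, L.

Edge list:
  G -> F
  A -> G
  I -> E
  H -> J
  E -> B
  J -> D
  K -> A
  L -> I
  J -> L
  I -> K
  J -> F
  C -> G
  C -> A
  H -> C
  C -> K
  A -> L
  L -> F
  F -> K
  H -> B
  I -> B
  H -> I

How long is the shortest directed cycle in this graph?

4

For each vertex v, BFS finds the shortest path from v back to v.
The shortest such closed walk is I → K → A → L → I, length 4.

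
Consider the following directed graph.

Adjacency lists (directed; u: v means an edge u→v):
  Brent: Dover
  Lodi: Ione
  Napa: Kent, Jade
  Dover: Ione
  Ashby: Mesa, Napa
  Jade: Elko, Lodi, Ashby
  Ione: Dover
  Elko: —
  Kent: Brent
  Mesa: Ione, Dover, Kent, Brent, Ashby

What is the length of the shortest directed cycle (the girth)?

2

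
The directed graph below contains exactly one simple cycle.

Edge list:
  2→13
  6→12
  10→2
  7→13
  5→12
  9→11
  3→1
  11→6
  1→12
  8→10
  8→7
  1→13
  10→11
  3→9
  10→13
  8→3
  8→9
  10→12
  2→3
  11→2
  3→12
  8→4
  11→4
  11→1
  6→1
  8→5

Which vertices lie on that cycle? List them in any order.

2, 3, 9, 11

DFS with gray/black marking from 3:
3 gray
  9 gray
    11 gray
      4 gray
      4 black
      2 gray
        13 gray
        13 black
        2→3: 3 is gray → back edge
Back edge closes the cycle 3 → 9 → 11 → 2 → 3; its vertices are {2, 3, 9, 11}.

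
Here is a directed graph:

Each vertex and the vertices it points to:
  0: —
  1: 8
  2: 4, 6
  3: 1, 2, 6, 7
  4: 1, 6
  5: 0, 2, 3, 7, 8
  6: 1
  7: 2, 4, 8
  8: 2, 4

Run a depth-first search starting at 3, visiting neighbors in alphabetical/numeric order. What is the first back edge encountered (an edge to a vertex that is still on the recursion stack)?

4->1

DFS from 3 (visiting neighbors in alphabetical/numeric order); mark gray on enter, black on exit:
3 gray
  1 gray
    8 gray
      2 gray
        4 gray
          4→1: 1 is gray → back edge
First back edge: 4 → 1.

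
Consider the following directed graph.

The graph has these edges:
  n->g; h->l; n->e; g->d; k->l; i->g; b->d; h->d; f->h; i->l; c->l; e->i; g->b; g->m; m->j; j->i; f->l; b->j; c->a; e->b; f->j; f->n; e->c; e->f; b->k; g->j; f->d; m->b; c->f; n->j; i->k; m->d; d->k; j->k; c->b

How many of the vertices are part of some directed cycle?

9

A vertex is on a directed cycle iff it belongs to a strongly connected component of size ≥ 2 (or has a self-loop).
The vertices on cycles are {b, c, e, f, g, i, j, m, n} — 9 in total.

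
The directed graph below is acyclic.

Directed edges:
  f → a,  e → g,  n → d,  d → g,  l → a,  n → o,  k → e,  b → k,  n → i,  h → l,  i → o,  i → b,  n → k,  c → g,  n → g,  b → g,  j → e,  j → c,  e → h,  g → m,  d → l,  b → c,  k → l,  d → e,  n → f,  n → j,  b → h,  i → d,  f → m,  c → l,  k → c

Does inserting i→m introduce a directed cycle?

No

Adding i→m creates a cycle iff m can already reach i.
Explore from m: no path reaches i. The graph stays acyclic.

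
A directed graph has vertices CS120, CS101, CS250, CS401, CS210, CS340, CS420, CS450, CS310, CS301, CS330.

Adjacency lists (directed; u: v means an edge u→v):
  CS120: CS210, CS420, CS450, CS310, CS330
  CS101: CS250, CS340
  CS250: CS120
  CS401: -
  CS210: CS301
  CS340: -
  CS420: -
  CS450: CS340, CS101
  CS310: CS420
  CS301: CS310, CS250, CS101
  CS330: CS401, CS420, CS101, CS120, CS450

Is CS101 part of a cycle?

Yes

CS101 is on a cycle iff CS101 can reach itself via ≥1 edge.
CS101 → CS250 → CS120 → CS450 → CS101 — yes.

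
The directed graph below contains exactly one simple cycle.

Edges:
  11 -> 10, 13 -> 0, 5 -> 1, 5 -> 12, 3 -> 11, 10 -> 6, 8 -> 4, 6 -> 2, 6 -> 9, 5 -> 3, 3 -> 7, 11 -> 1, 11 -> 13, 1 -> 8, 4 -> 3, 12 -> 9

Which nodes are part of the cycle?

1, 3, 4, 8, 11

DFS with gray/black marking from 3:
3 gray
  11 gray
    13 gray
      0 gray
      0 black
    13 black
    1 gray
      8 gray
        4 gray
          4→3: 3 is gray → back edge
Back edge closes the cycle 3 → 11 → 1 → 8 → 4 → 3; its vertices are {1, 3, 4, 8, 11}.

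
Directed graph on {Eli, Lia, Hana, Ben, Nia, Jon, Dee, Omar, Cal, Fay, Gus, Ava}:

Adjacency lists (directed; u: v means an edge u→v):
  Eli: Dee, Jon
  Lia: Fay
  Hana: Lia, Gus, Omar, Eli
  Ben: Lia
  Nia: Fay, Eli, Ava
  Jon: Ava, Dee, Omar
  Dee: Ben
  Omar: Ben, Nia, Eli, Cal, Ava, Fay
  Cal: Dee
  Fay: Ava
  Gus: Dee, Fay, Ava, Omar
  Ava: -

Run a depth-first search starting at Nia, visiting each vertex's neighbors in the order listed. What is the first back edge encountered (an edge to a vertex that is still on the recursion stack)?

Omar->Nia

DFS from Nia (visiting each vertex's neighbors in the order listed); mark gray on enter, black on exit:
Nia gray
  Fay gray
    Ava gray
    Ava black
  Fay black
  Eli gray
    Dee gray
      Ben gray
        Lia gray
          Lia→Fay: Fay black — skip
        Lia black
      Ben black
    Dee black
    Jon gray
      Jon→Ava: Ava black — skip
      Jon→Dee: Dee black — skip
      Omar gray
        Omar→Ben: Ben black — skip
        Omar→Nia: Nia is gray → back edge
First back edge: Omar → Nia.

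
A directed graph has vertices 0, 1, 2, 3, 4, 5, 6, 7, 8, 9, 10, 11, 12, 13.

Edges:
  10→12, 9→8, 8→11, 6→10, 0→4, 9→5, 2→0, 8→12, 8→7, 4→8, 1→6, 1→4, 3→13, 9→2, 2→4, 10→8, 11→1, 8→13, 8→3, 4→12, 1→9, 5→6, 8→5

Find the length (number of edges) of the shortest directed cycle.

For each vertex v, BFS finds the shortest path from v back to v.
The shortest such closed walk is 1 → 4 → 8 → 11 → 1, length 4.

4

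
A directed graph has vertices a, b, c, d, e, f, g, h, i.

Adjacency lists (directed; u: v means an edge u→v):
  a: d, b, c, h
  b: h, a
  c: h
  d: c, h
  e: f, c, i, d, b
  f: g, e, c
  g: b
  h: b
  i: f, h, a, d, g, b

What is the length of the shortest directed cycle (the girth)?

2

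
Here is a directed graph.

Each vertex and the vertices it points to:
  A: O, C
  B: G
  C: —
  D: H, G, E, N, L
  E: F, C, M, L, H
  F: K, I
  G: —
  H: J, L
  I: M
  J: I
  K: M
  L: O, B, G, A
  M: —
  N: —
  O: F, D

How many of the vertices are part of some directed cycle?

6

A vertex is on a directed cycle iff it belongs to a strongly connected component of size ≥ 2 (or has a self-loop).
The vertices on cycles are {A, D, E, H, L, O} — 6 in total.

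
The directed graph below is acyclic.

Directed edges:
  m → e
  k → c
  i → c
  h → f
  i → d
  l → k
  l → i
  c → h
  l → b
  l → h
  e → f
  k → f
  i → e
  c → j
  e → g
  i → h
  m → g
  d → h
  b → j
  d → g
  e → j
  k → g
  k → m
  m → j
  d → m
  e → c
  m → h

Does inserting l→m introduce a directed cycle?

Adding l→m creates a cycle iff m can already reach l.
Explore from m: no path reaches l. The graph stays acyclic.

No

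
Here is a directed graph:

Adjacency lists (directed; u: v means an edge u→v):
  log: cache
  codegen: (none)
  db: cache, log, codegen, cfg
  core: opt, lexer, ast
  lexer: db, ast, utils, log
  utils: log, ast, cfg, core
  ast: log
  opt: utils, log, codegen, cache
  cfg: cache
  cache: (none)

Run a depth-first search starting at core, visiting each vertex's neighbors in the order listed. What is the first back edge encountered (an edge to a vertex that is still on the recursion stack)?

DFS from core (visiting each vertex's neighbors in the order listed); mark gray on enter, black on exit:
core gray
  opt gray
    utils gray
      log gray
        cache gray
        cache black
      log black
      ast gray
        ast→log: log black — skip
      ast black
      cfg gray
        cfg→cache: cache black — skip
      cfg black
      utils→core: core is gray → back edge
First back edge: utils → core.

utils->core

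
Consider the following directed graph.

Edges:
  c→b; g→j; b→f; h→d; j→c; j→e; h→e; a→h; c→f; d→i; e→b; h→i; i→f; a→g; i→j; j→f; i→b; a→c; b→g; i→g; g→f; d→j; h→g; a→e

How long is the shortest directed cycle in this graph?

For each vertex v, BFS finds the shortest path from v back to v.
The shortest such closed walk is e → b → g → j → e, length 4.

4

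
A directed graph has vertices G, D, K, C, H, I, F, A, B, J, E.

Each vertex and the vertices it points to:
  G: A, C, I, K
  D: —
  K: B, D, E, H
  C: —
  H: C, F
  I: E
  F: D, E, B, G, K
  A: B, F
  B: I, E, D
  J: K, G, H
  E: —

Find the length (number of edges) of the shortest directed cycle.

For each vertex v, BFS finds the shortest path from v back to v.
The shortest such closed walk is G → A → F → G, length 3.

3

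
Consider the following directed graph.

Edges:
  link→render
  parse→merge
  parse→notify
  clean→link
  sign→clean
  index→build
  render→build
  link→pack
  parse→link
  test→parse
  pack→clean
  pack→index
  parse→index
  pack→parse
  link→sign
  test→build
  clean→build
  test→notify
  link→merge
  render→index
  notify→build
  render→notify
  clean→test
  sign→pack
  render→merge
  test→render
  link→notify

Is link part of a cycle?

Yes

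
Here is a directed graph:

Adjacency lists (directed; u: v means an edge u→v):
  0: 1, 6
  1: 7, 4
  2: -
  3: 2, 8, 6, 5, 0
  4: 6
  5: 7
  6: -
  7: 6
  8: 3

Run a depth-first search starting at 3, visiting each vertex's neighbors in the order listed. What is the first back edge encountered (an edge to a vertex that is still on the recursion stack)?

DFS from 3 (visiting each vertex's neighbors in the order listed); mark gray on enter, black on exit:
3 gray
  2 gray
  2 black
  8 gray
    8→3: 3 is gray → back edge
First back edge: 8 → 3.

8->3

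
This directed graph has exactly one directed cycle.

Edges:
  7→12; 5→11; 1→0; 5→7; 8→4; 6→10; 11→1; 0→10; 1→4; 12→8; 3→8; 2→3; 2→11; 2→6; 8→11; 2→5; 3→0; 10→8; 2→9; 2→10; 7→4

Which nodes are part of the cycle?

0, 1, 8, 10, 11

DFS with gray/black marking from 11:
11 gray
  1 gray
    4 gray
    4 black
    0 gray
      10 gray
        8 gray
          8→11: 11 is gray → back edge
Back edge closes the cycle 11 → 1 → 0 → 10 → 8 → 11; its vertices are {0, 1, 8, 10, 11}.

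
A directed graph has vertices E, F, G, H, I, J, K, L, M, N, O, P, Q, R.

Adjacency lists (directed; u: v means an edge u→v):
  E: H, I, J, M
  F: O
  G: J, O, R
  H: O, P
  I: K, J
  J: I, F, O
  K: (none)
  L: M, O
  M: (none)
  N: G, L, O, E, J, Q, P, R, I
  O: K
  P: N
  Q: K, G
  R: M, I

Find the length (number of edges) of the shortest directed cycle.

For each vertex v, BFS finds the shortest path from v back to v.
The shortest such closed walk is P → N → P, length 2.

2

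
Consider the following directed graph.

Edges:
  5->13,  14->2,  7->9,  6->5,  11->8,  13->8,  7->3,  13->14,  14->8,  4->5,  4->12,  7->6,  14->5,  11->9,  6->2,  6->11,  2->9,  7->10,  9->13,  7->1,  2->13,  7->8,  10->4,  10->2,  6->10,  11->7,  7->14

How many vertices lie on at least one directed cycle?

A vertex is on a directed cycle iff it belongs to a strongly connected component of size ≥ 2 (or has a self-loop).
The vertices on cycles are {2, 5, 6, 7, 9, 11, 13, 14} — 8 in total.

8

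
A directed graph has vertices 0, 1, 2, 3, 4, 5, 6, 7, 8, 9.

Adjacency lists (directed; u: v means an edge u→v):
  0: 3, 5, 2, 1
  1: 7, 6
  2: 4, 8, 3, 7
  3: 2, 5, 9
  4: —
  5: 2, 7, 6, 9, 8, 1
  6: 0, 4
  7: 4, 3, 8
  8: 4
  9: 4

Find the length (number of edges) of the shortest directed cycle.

For each vertex v, BFS finds the shortest path from v back to v.
The shortest such closed walk is 2 → 3 → 2, length 2.

2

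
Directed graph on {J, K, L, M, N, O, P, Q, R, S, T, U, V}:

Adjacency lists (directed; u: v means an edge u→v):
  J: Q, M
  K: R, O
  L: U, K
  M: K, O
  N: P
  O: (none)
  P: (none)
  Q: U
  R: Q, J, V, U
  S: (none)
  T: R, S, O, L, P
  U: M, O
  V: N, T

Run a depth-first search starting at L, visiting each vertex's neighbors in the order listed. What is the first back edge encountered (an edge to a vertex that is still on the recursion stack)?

Q→U

DFS from L (visiting each vertex's neighbors in the order listed); mark gray on enter, black on exit:
L gray
  U gray
    M gray
      K gray
        R gray
          Q gray
            Q→U: U is gray → back edge
First back edge: Q → U.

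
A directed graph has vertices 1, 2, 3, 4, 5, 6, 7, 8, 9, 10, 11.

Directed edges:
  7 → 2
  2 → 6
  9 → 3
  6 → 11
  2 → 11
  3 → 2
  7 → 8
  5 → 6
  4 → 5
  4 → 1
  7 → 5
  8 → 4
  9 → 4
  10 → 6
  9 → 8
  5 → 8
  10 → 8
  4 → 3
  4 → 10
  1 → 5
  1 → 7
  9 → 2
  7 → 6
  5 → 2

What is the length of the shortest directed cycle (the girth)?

For each vertex v, BFS finds the shortest path from v back to v.
The shortest such closed walk is 8 → 4 → 5 → 8, length 3.

3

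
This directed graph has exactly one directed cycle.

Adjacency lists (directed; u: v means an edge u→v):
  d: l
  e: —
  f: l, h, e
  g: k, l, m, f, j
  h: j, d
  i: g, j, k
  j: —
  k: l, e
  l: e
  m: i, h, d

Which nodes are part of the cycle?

DFS with gray/black marking from g:
g gray
  k gray
    l gray
      e gray
      e black
    l black
    k→e: e black — skip
  k black
  g→l: l black — skip
  m gray
    i gray
      i→g: g is gray → back edge
Back edge closes the cycle g → m → i → g; its vertices are {g, i, m}.

g, i, m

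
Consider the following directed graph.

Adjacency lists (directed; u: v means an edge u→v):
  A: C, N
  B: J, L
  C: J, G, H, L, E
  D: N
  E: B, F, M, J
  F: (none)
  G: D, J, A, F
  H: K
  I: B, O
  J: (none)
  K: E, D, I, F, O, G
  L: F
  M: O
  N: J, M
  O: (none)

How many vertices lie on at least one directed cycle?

A vertex is on a directed cycle iff it belongs to a strongly connected component of size ≥ 2 (or has a self-loop).
The vertices on cycles are {A, C, G, H, K} — 5 in total.

5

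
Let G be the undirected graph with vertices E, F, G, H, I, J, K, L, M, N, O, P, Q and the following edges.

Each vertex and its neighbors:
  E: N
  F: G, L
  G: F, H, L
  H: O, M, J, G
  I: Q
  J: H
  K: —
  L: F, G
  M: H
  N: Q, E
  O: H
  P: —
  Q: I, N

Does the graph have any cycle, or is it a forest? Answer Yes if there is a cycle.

DFS, tracking each vertex's parent; an edge to a visited non-parent vertex closes a cycle.
Start from F:
visit F (parent –)
  visit G (parent F)
    G–F: parent, skip
    visit H (parent G)
      visit O (parent H)
        O–H: parent, skip
      visit M (parent H)
        M–H: parent, skip
      visit J (parent H)
        J–H: parent, skip
      H–G: parent, skip
    visit L (parent G)
      L–F: F visited and ≠ parent → cycle
Cycle: F – G – L – F.

Yes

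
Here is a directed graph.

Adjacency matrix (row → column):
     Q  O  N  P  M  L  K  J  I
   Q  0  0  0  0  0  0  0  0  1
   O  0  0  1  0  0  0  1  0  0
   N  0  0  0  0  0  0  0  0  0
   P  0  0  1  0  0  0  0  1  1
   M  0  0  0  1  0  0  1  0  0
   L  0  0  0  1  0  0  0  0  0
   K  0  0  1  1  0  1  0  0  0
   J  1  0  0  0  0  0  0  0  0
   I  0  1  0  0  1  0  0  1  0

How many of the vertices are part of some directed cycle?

8

A vertex is on a directed cycle iff it belongs to a strongly connected component of size ≥ 2 (or has a self-loop).
The vertices on cycles are {I, J, K, L, M, O, P, Q} — 8 in total.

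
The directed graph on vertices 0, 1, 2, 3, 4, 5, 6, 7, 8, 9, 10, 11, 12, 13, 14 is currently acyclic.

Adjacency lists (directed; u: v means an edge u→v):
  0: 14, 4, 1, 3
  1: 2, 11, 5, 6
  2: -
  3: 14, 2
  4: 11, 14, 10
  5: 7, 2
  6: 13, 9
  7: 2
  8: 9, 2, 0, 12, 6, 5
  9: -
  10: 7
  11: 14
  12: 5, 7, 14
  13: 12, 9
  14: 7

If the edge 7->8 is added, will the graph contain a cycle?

Adding 7→8 creates a cycle iff 8 can already reach 7.
Path from 8: 8 → 12 → 7.
So 8 → … → 7 → 8 is a cycle.

Yes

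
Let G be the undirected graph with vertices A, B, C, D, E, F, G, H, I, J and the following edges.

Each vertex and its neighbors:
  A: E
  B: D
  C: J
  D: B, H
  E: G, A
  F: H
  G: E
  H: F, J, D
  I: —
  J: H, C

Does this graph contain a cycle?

DFS, tracking each vertex's parent; an edge to a visited non-parent vertex closes a cycle.
Start from D:
visit D (parent –)
  visit B (parent D)
    B–D: parent, skip
  visit H (parent D)
    visit F (parent H)
      F–H: parent, skip
    visit J (parent H)
      J–H: parent, skip
      visit C (parent J)
        C–J: parent, skip
    H–D: parent, skip
visit A (parent –)
  visit E (parent A)
    visit G (parent E)
      G–E: parent, skip
    E–A: parent, skip
visit I (parent –)
No non-parent visited neighbor found — the graph is a forest.

No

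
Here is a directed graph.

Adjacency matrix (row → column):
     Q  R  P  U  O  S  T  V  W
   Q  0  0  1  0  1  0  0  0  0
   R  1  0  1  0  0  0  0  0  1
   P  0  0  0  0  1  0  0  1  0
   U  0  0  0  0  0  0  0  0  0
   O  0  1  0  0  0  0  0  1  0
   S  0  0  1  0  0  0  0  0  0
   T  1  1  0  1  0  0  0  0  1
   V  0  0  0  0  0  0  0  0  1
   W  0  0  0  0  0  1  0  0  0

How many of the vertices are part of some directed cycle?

A vertex is on a directed cycle iff it belongs to a strongly connected component of size ≥ 2 (or has a self-loop).
The vertices on cycles are {O, P, Q, R, S, V, W} — 7 in total.

7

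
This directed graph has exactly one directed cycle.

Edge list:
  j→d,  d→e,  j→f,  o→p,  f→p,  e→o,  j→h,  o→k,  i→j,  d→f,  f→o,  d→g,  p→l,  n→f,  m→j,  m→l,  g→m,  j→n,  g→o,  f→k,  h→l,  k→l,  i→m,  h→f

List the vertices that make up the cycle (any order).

DFS with gray/black marking from j:
j gray
  d gray
    e gray
      o gray
        p gray
          l gray
          l black
        p black
        k gray
          k→l: l black — skip
        k black
      o black
    e black
    f gray
      f→k: k black — skip
      f→p: p black — skip
      f→o: o black — skip
    f black
    g gray
      g→o: o black — skip
      m gray
        m→l: l black — skip
        m→j: j is gray → back edge
Back edge closes the cycle j → d → g → m → j; its vertices are {d, g, j, m}.

d, g, j, m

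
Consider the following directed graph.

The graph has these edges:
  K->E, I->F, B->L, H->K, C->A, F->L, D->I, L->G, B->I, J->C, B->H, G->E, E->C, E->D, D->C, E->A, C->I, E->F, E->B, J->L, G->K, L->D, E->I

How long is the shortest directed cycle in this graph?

4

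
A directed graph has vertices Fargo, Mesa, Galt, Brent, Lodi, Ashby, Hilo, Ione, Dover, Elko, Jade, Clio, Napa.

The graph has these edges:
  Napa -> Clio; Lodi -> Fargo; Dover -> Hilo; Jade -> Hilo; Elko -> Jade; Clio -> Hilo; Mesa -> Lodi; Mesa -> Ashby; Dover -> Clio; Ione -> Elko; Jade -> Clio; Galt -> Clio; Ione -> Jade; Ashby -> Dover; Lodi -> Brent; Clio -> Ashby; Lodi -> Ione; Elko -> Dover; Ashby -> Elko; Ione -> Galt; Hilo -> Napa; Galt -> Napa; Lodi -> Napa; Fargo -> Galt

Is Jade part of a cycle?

Jade is on a cycle iff Jade can reach itself via ≥1 edge.
Jade → Clio → Ashby → Elko → Jade — yes.

Yes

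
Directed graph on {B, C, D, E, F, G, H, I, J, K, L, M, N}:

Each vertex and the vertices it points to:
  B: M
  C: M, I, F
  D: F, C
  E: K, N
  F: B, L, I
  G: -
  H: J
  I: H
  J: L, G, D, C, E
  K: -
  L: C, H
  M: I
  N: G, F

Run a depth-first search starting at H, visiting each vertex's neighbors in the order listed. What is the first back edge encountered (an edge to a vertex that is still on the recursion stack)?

I→H

DFS from H (visiting each vertex's neighbors in the order listed); mark gray on enter, black on exit:
H gray
  J gray
    L gray
      C gray
        M gray
          I gray
            I→H: H is gray → back edge
First back edge: I → H.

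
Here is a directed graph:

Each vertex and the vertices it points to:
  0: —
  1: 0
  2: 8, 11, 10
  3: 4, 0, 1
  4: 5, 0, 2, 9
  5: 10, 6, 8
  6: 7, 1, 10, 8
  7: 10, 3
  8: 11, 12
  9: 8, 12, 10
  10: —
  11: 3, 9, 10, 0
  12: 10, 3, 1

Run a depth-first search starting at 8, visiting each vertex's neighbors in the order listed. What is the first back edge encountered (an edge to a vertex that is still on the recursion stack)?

7→3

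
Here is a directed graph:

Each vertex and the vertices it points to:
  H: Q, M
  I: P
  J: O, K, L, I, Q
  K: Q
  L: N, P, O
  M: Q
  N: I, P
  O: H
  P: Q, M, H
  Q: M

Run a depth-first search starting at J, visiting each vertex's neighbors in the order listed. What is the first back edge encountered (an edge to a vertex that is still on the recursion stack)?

DFS from J (visiting each vertex's neighbors in the order listed); mark gray on enter, black on exit:
J gray
  O gray
    H gray
      Q gray
        M gray
          M→Q: Q is gray → back edge
First back edge: M → Q.

M→Q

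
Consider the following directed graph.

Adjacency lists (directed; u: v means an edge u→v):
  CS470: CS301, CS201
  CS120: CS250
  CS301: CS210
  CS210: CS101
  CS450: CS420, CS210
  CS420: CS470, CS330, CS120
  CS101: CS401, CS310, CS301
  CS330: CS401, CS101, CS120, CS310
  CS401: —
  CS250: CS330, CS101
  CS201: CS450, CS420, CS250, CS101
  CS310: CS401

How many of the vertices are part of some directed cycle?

A vertex is on a directed cycle iff it belongs to a strongly connected component of size ≥ 2 (or has a self-loop).
The vertices on cycles are {CS101, CS120, CS201, CS210, CS250, CS301, CS330, CS420, CS450, CS470} — 10 in total.

10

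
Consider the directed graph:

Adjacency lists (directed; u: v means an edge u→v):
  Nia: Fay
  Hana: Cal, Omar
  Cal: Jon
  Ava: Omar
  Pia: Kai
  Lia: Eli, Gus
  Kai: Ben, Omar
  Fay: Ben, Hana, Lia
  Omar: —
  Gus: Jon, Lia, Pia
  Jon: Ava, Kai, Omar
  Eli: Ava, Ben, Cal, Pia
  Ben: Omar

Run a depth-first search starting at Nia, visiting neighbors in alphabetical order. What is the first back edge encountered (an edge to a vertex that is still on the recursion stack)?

DFS from Nia (visiting neighbors in alphabetical order); mark gray on enter, black on exit:
Nia gray
  Fay gray
    Ben gray
      Omar gray
      Omar black
    Ben black
    Hana gray
      Cal gray
        Jon gray
          Ava gray
            Ava→Omar: Omar black — skip
          Ava black
          Kai gray
            Kai→Ben: Ben black — skip
            Kai→Omar: Omar black — skip
          Kai black
          Jon→Omar: Omar black — skip
        Jon black
      Cal black
      Hana→Omar: Omar black — skip
    Hana black
    Lia gray
      Eli gray
        Eli→Ava: Ava black — skip
        Eli→Ben: Ben black — skip
        Eli→Cal: Cal black — skip
        Pia gray
          Pia→Kai: Kai black — skip
        Pia black
      Eli black
      Gus gray
        Gus→Jon: Jon black — skip
        Gus→Lia: Lia is gray → back edge
First back edge: Gus → Lia.

Gus→Lia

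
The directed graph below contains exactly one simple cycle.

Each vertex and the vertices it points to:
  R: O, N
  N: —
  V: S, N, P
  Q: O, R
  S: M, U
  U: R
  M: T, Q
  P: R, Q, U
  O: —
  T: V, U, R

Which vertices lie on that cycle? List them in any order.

M, S, T, V

DFS with gray/black marking from V:
V gray
  S gray
    M gray
      T gray
        T→V: V is gray → back edge
Back edge closes the cycle V → S → M → T → V; its vertices are {M, S, T, V}.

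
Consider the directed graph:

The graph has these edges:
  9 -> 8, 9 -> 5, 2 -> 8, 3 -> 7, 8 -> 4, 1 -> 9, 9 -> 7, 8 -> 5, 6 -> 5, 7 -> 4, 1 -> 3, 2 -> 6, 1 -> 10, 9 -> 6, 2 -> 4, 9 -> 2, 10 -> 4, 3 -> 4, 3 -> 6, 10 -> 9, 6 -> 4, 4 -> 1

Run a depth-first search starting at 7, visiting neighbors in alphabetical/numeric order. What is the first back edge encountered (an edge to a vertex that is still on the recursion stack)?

3->4

DFS from 7 (visiting neighbors in alphabetical/numeric order); mark gray on enter, black on exit:
7 gray
  4 gray
    1 gray
      3 gray
        3→4: 4 is gray → back edge
First back edge: 3 → 4.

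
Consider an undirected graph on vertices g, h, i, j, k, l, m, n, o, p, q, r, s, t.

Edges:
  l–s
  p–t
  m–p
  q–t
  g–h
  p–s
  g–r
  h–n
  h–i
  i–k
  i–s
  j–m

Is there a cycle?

No

DFS, tracking each vertex's parent; an edge to a visited non-parent vertex closes a cycle.
Start from r:
visit r (parent –)
  visit g (parent r)
    g–r: parent, skip
    visit h (parent g)
      visit n (parent h)
        n–h: parent, skip
      visit i (parent h)
        visit s (parent i)
          s–i: parent, skip
          visit l (parent s)
            l–s: parent, skip
          visit p (parent s)
            visit m (parent p)
              m–p: parent, skip
              visit j (parent m)
                j–m: parent, skip
            p–s: parent, skip
            visit t (parent p)
              t–p: parent, skip
              visit q (parent t)
                q–t: parent, skip
        i–h: parent, skip
        visit k (parent i)
          k–i: parent, skip
      h–g: parent, skip
visit o (parent –)
No non-parent visited neighbor found — the graph is a forest.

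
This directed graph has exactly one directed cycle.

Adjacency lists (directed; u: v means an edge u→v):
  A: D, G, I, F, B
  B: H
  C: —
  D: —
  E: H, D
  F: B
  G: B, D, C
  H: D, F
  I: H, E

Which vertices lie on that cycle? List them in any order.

DFS with gray/black marking from F:
F gray
  B gray
    H gray
      D gray
      D black
      H→F: F is gray → back edge
Back edge closes the cycle F → B → H → F; its vertices are {B, F, H}.

B, F, H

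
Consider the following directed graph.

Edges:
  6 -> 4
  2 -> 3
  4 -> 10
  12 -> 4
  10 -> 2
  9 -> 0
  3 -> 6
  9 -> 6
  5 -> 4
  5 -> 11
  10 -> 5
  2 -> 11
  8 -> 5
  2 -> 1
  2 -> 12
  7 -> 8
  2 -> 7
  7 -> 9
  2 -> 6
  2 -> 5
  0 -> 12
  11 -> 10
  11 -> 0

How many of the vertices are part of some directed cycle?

A vertex is on a directed cycle iff it belongs to a strongly connected component of size ≥ 2 (or has a self-loop).
The vertices on cycles are {0, 2, 3, 4, 5, 6, 7, 8, 9, 10, 11, 12} — 12 in total.

12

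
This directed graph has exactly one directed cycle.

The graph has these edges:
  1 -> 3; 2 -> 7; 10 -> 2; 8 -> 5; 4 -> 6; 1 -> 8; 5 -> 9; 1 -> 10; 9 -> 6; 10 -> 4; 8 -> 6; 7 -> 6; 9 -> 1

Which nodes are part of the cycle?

DFS with gray/black marking from 1:
1 gray
  8 gray
    5 gray
      9 gray
        6 gray
        6 black
        9→1: 1 is gray → back edge
Back edge closes the cycle 1 → 8 → 5 → 9 → 1; its vertices are {1, 5, 8, 9}.

1, 5, 8, 9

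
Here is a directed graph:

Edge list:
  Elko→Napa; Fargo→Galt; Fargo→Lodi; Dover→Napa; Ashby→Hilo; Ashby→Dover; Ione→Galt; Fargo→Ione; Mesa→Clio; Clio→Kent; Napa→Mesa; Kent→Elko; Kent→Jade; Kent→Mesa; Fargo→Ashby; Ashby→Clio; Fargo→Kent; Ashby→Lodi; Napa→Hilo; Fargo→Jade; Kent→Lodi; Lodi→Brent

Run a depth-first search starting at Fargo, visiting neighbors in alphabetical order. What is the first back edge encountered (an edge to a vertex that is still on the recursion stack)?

Mesa->Clio

DFS from Fargo (visiting neighbors in alphabetical order); mark gray on enter, black on exit:
Fargo gray
  Ashby gray
    Clio gray
      Kent gray
        Elko gray
          Napa gray
            Hilo gray
            Hilo black
            Mesa gray
              Mesa→Clio: Clio is gray → back edge
First back edge: Mesa → Clio.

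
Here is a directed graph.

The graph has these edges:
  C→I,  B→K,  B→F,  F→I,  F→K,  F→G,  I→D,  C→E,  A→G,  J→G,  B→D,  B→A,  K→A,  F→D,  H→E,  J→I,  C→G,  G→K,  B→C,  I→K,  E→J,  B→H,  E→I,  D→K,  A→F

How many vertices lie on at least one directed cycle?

6

A vertex is on a directed cycle iff it belongs to a strongly connected component of size ≥ 2 (or has a self-loop).
The vertices on cycles are {A, D, F, G, I, K} — 6 in total.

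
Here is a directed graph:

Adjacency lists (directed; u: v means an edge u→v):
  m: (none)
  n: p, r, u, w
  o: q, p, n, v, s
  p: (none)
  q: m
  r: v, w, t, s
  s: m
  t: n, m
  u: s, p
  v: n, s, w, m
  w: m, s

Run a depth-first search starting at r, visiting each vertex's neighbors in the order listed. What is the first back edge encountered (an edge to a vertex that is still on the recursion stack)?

DFS from r (visiting each vertex's neighbors in the order listed); mark gray on enter, black on exit:
r gray
  v gray
    n gray
      p gray
      p black
      n→r: r is gray → back edge
First back edge: n → r.

n->r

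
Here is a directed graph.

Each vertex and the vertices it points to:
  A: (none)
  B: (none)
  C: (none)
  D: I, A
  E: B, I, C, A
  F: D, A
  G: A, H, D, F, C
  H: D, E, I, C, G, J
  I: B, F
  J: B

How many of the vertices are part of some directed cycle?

A vertex is on a directed cycle iff it belongs to a strongly connected component of size ≥ 2 (or has a self-loop).
The vertices on cycles are {D, F, G, H, I} — 5 in total.

5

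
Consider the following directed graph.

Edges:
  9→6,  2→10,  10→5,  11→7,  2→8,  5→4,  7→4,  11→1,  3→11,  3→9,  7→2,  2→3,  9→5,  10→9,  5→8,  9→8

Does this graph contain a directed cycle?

Yes

DFS with white/gray/black marking, starting from 6:
6 gray
6 black
8 gray
8 black
5 gray
  5→8: 8 black — skip
  4 gray
  4 black
5 black
11 gray
  7 gray
    7→4: 4 black — skip
    2 gray
      10 gray
        10→5: 5 black — skip
        9 gray
          9→6: 6 black — skip
          9→8: 8 black — skip
          9→5: 5 black — skip
        9 black
      10 black
      2→8: 8 black — skip
      3 gray
        3→11: 11 is gray → back edge
Back edge found, so a cycle exists: 11 → 7 → 2 → 3 → 11.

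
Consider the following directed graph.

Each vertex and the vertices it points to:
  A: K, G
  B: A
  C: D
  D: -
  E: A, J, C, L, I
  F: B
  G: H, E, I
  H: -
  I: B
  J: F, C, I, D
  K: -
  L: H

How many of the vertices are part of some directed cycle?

A vertex is on a directed cycle iff it belongs to a strongly connected component of size ≥ 2 (or has a self-loop).
The vertices on cycles are {A, B, E, F, G, I, J} — 7 in total.

7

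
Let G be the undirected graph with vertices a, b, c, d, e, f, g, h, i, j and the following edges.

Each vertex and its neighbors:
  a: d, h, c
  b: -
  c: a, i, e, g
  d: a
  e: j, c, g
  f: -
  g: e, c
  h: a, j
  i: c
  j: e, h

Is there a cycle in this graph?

Yes

DFS, tracking each vertex's parent; an edge to a visited non-parent vertex closes a cycle.
Start from h:
visit h (parent –)
  visit a (parent h)
    visit d (parent a)
      d–a: parent, skip
    a–h: parent, skip
    visit c (parent a)
      c–a: parent, skip
      visit i (parent c)
        i–c: parent, skip
      visit e (parent c)
        visit j (parent e)
          j–e: parent, skip
          j–h: h visited and ≠ parent → cycle
Cycle: h – a – c – e – j – h.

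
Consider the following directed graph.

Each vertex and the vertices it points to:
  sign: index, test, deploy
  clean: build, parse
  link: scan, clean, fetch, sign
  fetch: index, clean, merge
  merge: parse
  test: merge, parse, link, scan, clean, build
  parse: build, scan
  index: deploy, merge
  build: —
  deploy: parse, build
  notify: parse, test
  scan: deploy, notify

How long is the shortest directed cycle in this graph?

3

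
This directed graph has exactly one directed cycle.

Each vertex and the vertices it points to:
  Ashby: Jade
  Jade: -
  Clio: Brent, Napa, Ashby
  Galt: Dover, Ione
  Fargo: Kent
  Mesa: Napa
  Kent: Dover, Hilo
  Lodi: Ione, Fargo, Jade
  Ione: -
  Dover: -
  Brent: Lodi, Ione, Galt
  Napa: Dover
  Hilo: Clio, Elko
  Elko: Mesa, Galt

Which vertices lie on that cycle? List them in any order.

DFS with gray/black marking from Hilo:
Hilo gray
  Clio gray
    Brent gray
      Lodi gray
        Ione gray
        Ione black
        Fargo gray
          Kent gray
            Dover gray
            Dover black
            Kent→Hilo: Hilo is gray → back edge
Back edge closes the cycle Hilo → Clio → Brent → Lodi → Fargo → Kent → Hilo; its vertices are {Clio, Hilo, Kent, Lodi, Brent, Fargo}.

Clio, Hilo, Kent, Lodi, Brent, Fargo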